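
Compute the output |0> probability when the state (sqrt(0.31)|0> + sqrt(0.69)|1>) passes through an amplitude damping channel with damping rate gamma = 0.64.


For amplitude damping with parameter gamma on state sqrt(a)|0> + sqrt(b)|1>:
alpha^2 = 0.31, beta^2 = 0.69
P(|0>) = alpha^2 + gamma * beta^2
= 0.31 + 0.64 * 0.69
= 0.31 + 0.4416
= 0.7516

0.7516


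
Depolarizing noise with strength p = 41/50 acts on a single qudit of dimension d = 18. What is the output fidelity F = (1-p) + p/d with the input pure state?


F = (1-p) + p/d
= (1 - 0.8200) + 0.8200/18
= 0.1800 + 0.0456
= 0.2256

0.2256


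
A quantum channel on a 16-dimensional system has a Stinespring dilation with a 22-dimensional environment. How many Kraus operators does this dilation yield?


Tracing out the environment in an orthonormal basis {|i>_E} gives Kraus operators K_i = <i|_E U |0>_E.
Number of Kraus operators = dim(H_env) = d_env
= 22

22


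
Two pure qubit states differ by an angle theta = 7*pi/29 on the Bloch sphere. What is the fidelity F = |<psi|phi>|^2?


For states separated by angle theta on Bloch sphere:
F = cos^2(theta/2)
theta = 7*pi/29 = 0.7583
theta/2 = 0.3792
cos(theta/2) = 0.9290
F = 0.8630

0.8630


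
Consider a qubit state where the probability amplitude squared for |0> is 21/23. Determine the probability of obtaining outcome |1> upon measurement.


|alpha|^2 = 21/23 = 0.9130
|beta|^2 = 1 - 21/23 = 2/23 = 0.0870
P(|1>) = |beta|^2 = 0.0870

0.0870


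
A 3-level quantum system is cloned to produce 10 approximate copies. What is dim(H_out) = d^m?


Output space = H^(tensor 10) where dim(H) = 3
dim = 3^10
= 9 (after 2 factors)
= 27 (after 3 factors)
= 81 (after 4 factors)
= 243 (after 5 factors)
= 729 (after 6 factors)
= 2187 (after 7 factors)
= 6561 (after 8 factors)
= 19683 (after 9 factors)
= 59049 (after 10 factors)
= 59049

59049


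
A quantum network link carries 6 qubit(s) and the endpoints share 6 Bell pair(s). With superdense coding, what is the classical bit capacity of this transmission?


Superdense coding allows 2 classical bits per shared entangled pair.
6 pair(s) -> 2 * 6 = 12 classical bits

12


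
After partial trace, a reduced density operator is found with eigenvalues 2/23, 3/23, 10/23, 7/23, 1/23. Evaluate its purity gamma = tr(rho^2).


tr(rho^2) = sum of eigenvalues squared
= (2/23)^2 + (3/23)^2 + (10/23)^2 + (7/23)^2 + (1/23)^2
= (4 + 9 + 100 + 49 + 1) / 529
= 163/529
= 0.3081

0.3081


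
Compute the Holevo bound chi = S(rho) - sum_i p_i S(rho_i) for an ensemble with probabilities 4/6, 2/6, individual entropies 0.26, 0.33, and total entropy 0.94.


chi = S(rho) - sum_i p_i * S(rho_i)
Weighted entropy = 4/6 * 0.26 + 2/6 * 0.33
= 0.2833
chi = 0.94 - 0.2833
= 0.6567

0.6567


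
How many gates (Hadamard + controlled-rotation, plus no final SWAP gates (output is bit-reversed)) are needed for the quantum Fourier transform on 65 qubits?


Hadamard gates: 65
Controlled rotations: n*(n-1)/2 = 65*64/2 = 2080
SWAP gates: 0 (omitted)
Total = 65 + 2080
= 2145

2145


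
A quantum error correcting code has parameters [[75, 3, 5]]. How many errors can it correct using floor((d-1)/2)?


Code parameters: [[75, 3, 5]], distance d = 5.
Number of correctable errors = floor((d-1)/2)
= floor((5 - 1)/2)
= floor(4/2)
= 2

2


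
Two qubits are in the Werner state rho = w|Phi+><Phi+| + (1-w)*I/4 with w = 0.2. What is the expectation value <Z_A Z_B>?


|Phi+> = (|00> + |11>)/sqrt(2)
For the pure Bell state, <Z_A Z_B> = +1 (Bell-state Pauli correlator).
The maximally-mixed part I/4 has tr(I/4 * P tensor P) = 0 for any traceless Pauli P.
So <Z_A Z_B>_rho = w * (+1) + (1 - w) * 0
= 0.2 * (+1)
= 0.2000

0.2000


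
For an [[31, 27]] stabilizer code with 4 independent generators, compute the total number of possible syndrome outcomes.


Each stabilizer generator gives a binary (+1 or -1) measurement outcome.
With 4 independent generators:
Total syndromes = 2^4
= 16

16


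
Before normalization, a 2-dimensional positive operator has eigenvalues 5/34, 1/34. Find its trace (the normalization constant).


tr(M) = sum of eigenvalues
= 5/34 + 1/34
= 6/34
= 0.1765

0.1765


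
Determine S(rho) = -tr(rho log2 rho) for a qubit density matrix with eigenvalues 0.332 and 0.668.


S = -p*log2(p) - (1-p)*log2(1-p)
p = 0.3320, 1-p = 0.6680
= -0.3320 * log2(0.3320) - 0.6680 * log2(0.6680)
= -(-0.5281) - (-0.3888)
= 0.9170

0.9170


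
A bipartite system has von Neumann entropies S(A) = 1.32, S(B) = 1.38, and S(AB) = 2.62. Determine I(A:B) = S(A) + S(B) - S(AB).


I(A:B) = S(A) + S(B) - S(AB)
= 1.32 + 1.38 - 2.62
= 0.0800

0.0800


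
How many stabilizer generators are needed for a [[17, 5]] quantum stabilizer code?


For an [[n,k]] stabilizer code:
Number of stabilizer generators = n - k
= 17 - 5
= 12

12


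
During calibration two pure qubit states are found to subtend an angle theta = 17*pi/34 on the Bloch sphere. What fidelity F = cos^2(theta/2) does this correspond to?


For states separated by angle theta on Bloch sphere:
F = cos^2(theta/2)
theta = 17*pi/34 = 1.5708
theta/2 = 0.7854
cos(theta/2) = 0.7071
F = 0.5000

0.5000


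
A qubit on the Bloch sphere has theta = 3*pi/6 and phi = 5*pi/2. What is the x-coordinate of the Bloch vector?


theta = 1.5708, phi = 7.8540
r_x = sin(theta)*cos(phi) = 1.0000 * 0.0000
r_x = 0.0000

0.0000


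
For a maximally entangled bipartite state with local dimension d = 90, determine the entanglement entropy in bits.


For a maximally entangled state in d x d:
S = log2(d) = log2(90)
= 6.4919

6.4919


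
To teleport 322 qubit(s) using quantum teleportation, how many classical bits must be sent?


Quantum teleportation requires 2 classical bits per qubit teleported.
322 qubit(s) -> 2 * 322 = 644 classical bits

644


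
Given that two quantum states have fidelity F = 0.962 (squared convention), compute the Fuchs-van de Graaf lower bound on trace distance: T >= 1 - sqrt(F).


Fuchs-van de Graaf (squared-fidelity convention): 1 - sqrt(F) <= T <= sqrt(1 - F).
Lower bound: T >= 1 - sqrt(F)
sqrt(F) = sqrt(0.962) = 0.9808
T >= 1 - 0.9808
T >= 0.0192

0.0192


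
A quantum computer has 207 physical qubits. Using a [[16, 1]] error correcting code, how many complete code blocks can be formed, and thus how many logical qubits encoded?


Each code block uses 16 physical qubits for 1 logical qubit(s).
Number of complete blocks = floor(207 / 16) = 12
Logical qubits = 12 * 1
= 12

12


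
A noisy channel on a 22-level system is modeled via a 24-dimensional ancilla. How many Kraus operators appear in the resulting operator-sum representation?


Tracing out the environment in an orthonormal basis {|i>_E} gives Kraus operators K_i = <i|_E U |0>_E.
Number of Kraus operators = dim(H_env) = d_env
= 24

24


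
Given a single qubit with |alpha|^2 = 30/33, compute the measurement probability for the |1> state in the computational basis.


|alpha|^2 = 30/33 = 0.9091
|beta|^2 = 1 - 30/33 = 3/33 = 0.0909
P(|1>) = |beta|^2 = 0.0909

0.0909


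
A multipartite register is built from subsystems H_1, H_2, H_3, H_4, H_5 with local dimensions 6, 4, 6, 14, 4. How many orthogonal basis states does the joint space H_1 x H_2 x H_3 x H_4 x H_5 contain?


dim(H_1 x H_2 x H_3 x H_4 x H_5) = 6 * 4 * 6 * 14 * 4
= 24 * 6 * 14 * 4
= 144 * 14 * 4
= 2016 * 4
= 8064

8064


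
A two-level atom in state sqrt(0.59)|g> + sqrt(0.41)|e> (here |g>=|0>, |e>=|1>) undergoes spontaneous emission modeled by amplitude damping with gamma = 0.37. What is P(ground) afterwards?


For amplitude damping with parameter gamma on state sqrt(a)|0> + sqrt(b)|1>:
alpha^2 = 0.59, beta^2 = 0.41
P(|0>) = alpha^2 + gamma * beta^2
= 0.59 + 0.37 * 0.41
= 0.59 + 0.1517
= 0.7417

0.7417


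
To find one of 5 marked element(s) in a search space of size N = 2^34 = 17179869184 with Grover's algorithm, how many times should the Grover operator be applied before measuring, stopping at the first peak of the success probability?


After j Grover iterations the success probability is P(j) = sin^2((2j+1)*theta), where sin(theta) = sqrt(k/N).
N = 2^34 = 17179869184, k = 5
sin(theta) = sqrt(k/N) = 1.70598448e-05
theta = arcsin(sqrt(k/N)) = 1.70598448e-05 rad
P(j) reaches its first maximum when (2j+1)*theta is as close as possible to pi/2, i.e. j = round(pi/(4*theta) - 1/2).
pi/(4*theta) - 1/2 = 46037.3258
(For comparison, the common estimate pi/4 * sqrt(N/k) = 46037.8258; the exact maximiser is used here.)
Optimal iterations = 46037

46037


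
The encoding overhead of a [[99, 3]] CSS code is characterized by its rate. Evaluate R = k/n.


Code rate R = k/n
= 3/99
= 0.0303

0.0303


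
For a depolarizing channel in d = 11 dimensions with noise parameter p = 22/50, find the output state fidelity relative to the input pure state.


F = (1-p) + p/d
= (1 - 0.4400) + 0.4400/11
= 0.5600 + 0.0400
= 0.6000

0.6000


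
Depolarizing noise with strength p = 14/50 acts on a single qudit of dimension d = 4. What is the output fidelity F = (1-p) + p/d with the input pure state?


F = (1-p) + p/d
= (1 - 0.2800) + 0.2800/4
= 0.7200 + 0.0700
= 0.7900

0.7900


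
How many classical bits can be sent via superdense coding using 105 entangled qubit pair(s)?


Superdense coding allows 2 classical bits per shared entangled pair.
105 pair(s) -> 2 * 105 = 210 classical bits

210


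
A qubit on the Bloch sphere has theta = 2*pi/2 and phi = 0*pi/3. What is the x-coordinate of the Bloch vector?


theta = 3.1416, phi = 0.0000
r_x = sin(theta)*cos(phi) = 0.0000 * 1.0000
r_x = 0.0000

0.0000


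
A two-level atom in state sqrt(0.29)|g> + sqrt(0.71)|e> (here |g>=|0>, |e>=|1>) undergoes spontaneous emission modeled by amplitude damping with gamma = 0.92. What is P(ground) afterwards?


For amplitude damping with parameter gamma on state sqrt(a)|0> + sqrt(b)|1>:
alpha^2 = 0.29, beta^2 = 0.71
P(|0>) = alpha^2 + gamma * beta^2
= 0.29 + 0.92 * 0.71
= 0.29 + 0.6532
= 0.9432

0.9432


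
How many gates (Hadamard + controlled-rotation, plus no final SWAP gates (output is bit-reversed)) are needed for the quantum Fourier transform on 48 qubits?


Hadamard gates: 48
Controlled rotations: n*(n-1)/2 = 48*47/2 = 1128
SWAP gates: 0 (omitted)
Total = 48 + 1128
= 1176

1176


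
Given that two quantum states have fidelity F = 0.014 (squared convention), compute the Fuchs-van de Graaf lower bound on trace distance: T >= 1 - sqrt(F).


Fuchs-van de Graaf (squared-fidelity convention): 1 - sqrt(F) <= T <= sqrt(1 - F).
Lower bound: T >= 1 - sqrt(F)
sqrt(F) = sqrt(0.014) = 0.1183
T >= 1 - 0.1183
T >= 0.8817

0.8817


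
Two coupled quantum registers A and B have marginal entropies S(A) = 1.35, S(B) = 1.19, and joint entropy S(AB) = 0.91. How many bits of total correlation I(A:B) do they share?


I(A:B) = S(A) + S(B) - S(AB)
= 1.35 + 1.19 - 0.91
= 1.6300

1.6300


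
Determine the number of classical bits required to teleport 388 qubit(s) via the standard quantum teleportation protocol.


Quantum teleportation requires 2 classical bits per qubit teleported.
388 qubit(s) -> 2 * 388 = 776 classical bits

776


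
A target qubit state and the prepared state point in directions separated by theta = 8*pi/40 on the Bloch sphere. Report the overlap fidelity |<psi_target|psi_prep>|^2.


For states separated by angle theta on Bloch sphere:
F = cos^2(theta/2)
theta = 8*pi/40 = 0.6283
theta/2 = 0.3142
cos(theta/2) = 0.9511
F = 0.9045

0.9045


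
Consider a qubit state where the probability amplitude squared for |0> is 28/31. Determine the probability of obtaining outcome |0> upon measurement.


|alpha|^2 = 28/31 = 0.9032
|beta|^2 = 1 - 28/31 = 3/31 = 0.0968
P(|0>) = |alpha|^2 = 0.9032

0.9032


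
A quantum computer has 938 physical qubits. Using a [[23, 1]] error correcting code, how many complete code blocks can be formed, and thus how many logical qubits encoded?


Each code block uses 23 physical qubits for 1 logical qubit(s).
Number of complete blocks = floor(938 / 23) = 40
Logical qubits = 40 * 1
= 40

40


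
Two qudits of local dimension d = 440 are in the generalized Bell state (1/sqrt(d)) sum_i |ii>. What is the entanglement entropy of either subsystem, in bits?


For a maximally entangled state in d x d:
S = log2(d) = log2(440)
= 8.7814

8.7814


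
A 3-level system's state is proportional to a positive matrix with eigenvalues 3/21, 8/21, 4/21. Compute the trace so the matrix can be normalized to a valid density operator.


tr(M) = sum of eigenvalues
= 3/21 + 8/21 + 4/21
= 15/21
= 0.7143

0.7143


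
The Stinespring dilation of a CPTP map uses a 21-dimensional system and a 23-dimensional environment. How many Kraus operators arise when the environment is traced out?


Tracing out the environment in an orthonormal basis {|i>_E} gives Kraus operators K_i = <i|_E U |0>_E.
Number of Kraus operators = dim(H_env) = d_env
= 23

23


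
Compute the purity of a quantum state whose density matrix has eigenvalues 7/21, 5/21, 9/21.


tr(rho^2) = sum of eigenvalues squared
= (7/21)^2 + (5/21)^2 + (9/21)^2
= (49 + 25 + 81) / 441
= 155/441
= 0.3515

0.3515


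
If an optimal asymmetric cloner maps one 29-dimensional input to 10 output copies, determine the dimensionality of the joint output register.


Output space = H^(tensor 10) where dim(H) = 29
dim = 29^10
= 841 (after 2 factors)
= 24389 (after 3 factors)
= 707281 (after 4 factors)
= 20511149 (after 5 factors)
= 594823321 (after 6 factors)
= 17249876309 (after 7 factors)
= 500246412961 (after 8 factors)
= 14507145975869 (after 9 factors)
= 420707233300201 (after 10 factors)
= 420707233300201

420707233300201


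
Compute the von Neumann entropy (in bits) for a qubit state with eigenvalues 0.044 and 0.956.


S = -p*log2(p) - (1-p)*log2(1-p)
p = 0.0440, 1-p = 0.9560
= -0.0440 * log2(0.0440) - 0.9560 * log2(0.9560)
= -(-0.1983) - (-0.0621)
= 0.2603

0.2603


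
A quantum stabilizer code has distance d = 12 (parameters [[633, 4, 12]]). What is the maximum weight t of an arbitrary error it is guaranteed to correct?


Code parameters: [[633, 4, 12]], distance d = 12.
Number of correctable errors = floor((d-1)/2)
= floor((12 - 1)/2)
= floor(11/2)
= 5

5


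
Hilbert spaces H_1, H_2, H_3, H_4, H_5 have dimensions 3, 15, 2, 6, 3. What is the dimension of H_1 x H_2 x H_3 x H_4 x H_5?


dim(H_1 x H_2 x H_3 x H_4 x H_5) = 3 * 15 * 2 * 6 * 3
= 45 * 2 * 6 * 3
= 90 * 6 * 3
= 540 * 3
= 1620

1620


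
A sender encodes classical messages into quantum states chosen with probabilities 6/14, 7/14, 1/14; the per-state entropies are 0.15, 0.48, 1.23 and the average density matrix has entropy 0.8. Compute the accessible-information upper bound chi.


chi = S(rho) - sum_i p_i * S(rho_i)
Weighted entropy = 6/14 * 0.15 + 7/14 * 0.48 + 1/14 * 1.23
= 0.3921
chi = 0.8 - 0.3921
= 0.4079

0.4079


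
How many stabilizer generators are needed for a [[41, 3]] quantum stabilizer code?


For an [[n,k]] stabilizer code:
Number of stabilizer generators = n - k
= 41 - 3
= 38

38


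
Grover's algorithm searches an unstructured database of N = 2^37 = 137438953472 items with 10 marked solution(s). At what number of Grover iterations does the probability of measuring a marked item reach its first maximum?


After j Grover iterations the success probability is P(j) = sin^2((2j+1)*theta), where sin(theta) = sqrt(k/N).
N = 2^37 = 137438953472, k = 10
sin(theta) = sqrt(k/N) = 8.5299224e-06
theta = arcsin(sqrt(k/N)) = 8.5299224e-06 rad
P(j) reaches its first maximum when (2j+1)*theta is as close as possible to pi/2, i.e. j = round(pi/(4*theta) - 1/2).
pi/(4*theta) - 1/2 = 92075.1516
(For comparison, the common estimate pi/4 * sqrt(N/k) = 92075.6516; the exact maximiser is used here.)
Optimal iterations = 92075

92075


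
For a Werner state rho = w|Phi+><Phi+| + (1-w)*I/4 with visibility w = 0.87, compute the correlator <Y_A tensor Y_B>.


|Phi+> = (|00> + |11>)/sqrt(2)
For the pure Bell state, <Y_A Y_B> = -1 (Bell-state Pauli correlator).
The maximally-mixed part I/4 has tr(I/4 * P tensor P) = 0 for any traceless Pauli P.
So <Y_A Y_B>_rho = w * (-1) + (1 - w) * 0
= 0.87 * (-1)
= -0.8700

-0.8700


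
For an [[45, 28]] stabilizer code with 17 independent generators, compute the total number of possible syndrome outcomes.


Each stabilizer generator gives a binary (+1 or -1) measurement outcome.
With 17 independent generators:
Total syndromes = 2^17
= 131072

131072


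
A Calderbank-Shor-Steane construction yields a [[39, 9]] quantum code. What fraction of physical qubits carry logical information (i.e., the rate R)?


Code rate R = k/n
= 9/39
= 0.2308

0.2308


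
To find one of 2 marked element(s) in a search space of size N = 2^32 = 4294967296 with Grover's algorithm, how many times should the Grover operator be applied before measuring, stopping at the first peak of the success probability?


After j Grover iterations the success probability is P(j) = sin^2((2j+1)*theta), where sin(theta) = sqrt(k/N).
N = 2^32 = 4294967296, k = 2
sin(theta) = sqrt(k/N) = 2.157918644e-05
theta = arcsin(sqrt(k/N)) = 2.157918644e-05 rad
P(j) reaches its first maximum when (2j+1)*theta is as close as possible to pi/2, i.e. j = round(pi/(4*theta) - 1/2).
pi/(4*theta) - 1/2 = 36395.5970
(For comparison, the common estimate pi/4 * sqrt(N/k) = 36396.0970; the exact maximiser is used here.)
Optimal iterations = 36396

36396


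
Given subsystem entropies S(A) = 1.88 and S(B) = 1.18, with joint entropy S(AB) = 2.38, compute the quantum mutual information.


I(A:B) = S(A) + S(B) - S(AB)
= 1.88 + 1.18 - 2.38
= 0.6800

0.6800


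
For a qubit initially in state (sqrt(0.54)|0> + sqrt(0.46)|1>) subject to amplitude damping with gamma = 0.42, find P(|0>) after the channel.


For amplitude damping with parameter gamma on state sqrt(a)|0> + sqrt(b)|1>:
alpha^2 = 0.54, beta^2 = 0.46
P(|0>) = alpha^2 + gamma * beta^2
= 0.54 + 0.42 * 0.46
= 0.54 + 0.1932
= 0.7332

0.7332


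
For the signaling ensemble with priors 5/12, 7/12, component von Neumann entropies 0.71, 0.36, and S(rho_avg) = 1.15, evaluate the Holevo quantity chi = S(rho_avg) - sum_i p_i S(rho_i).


chi = S(rho) - sum_i p_i * S(rho_i)
Weighted entropy = 5/12 * 0.71 + 7/12 * 0.36
= 0.5058
chi = 1.15 - 0.5058
= 0.6442

0.6442


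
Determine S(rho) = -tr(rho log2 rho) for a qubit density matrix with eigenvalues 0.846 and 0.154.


S = -p*log2(p) - (1-p)*log2(1-p)
p = 0.8460, 1-p = 0.1540
= -0.8460 * log2(0.8460) - 0.1540 * log2(0.1540)
= -(-0.2041) - (-0.4156)
= 0.6198

0.6198


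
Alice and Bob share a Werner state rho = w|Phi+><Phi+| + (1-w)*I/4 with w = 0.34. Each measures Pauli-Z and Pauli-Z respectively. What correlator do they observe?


|Phi+> = (|00> + |11>)/sqrt(2)
For the pure Bell state, <Z_A Z_B> = +1 (Bell-state Pauli correlator).
The maximally-mixed part I/4 has tr(I/4 * P tensor P) = 0 for any traceless Pauli P.
So <Z_A Z_B>_rho = w * (+1) + (1 - w) * 0
= 0.34 * (+1)
= 0.3400

0.3400


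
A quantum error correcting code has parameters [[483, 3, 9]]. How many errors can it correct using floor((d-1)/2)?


Code parameters: [[483, 3, 9]], distance d = 9.
Number of correctable errors = floor((d-1)/2)
= floor((9 - 1)/2)
= floor(8/2)
= 4

4


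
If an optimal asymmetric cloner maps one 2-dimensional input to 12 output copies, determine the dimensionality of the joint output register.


Output space = H^(tensor 12) where dim(H) = 2
dim = 2^12
= 4 (after 2 factors)
= 8 (after 3 factors)
= 16 (after 4 factors)
= 32 (after 5 factors)
= 64 (after 6 factors)
= 128 (after 7 factors)
= 256 (after 8 factors)
= 512 (after 9 factors)
= 1024 (after 10 factors)
= 2048 (after 11 factors)
= 4096 (after 12 factors)
= 4096

4096


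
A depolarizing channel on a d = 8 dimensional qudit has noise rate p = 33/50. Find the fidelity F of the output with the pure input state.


F = (1-p) + p/d
= (1 - 0.6600) + 0.6600/8
= 0.3400 + 0.0825
= 0.4225

0.4225


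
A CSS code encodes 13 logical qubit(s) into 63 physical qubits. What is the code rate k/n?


Code rate R = k/n
= 13/63
= 0.2063

0.2063


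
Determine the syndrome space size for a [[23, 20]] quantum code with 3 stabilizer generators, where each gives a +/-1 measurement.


Each stabilizer generator gives a binary (+1 or -1) measurement outcome.
With 3 independent generators:
Total syndromes = 2^3
= 8

8


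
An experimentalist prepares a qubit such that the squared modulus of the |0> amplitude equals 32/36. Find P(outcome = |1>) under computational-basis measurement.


|alpha|^2 = 32/36 = 0.8889
|beta|^2 = 1 - 32/36 = 4/36 = 0.1111
P(|1>) = |beta|^2 = 0.1111

0.1111


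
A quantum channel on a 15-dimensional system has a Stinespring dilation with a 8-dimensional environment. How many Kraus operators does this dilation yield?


Tracing out the environment in an orthonormal basis {|i>_E} gives Kraus operators K_i = <i|_E U |0>_E.
Number of Kraus operators = dim(H_env) = d_env
= 8

8


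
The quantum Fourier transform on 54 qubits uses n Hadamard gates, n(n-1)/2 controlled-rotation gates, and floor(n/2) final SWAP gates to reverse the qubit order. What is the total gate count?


Hadamard gates: 54
Controlled rotations: n*(n-1)/2 = 54*53/2 = 1431
SWAP gates: floor(n/2) = floor(54/2) = 27
Total = 54 + 1431 + 27
= 1512

1512


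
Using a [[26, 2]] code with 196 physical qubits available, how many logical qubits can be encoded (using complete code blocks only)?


Each code block uses 26 physical qubits for 2 logical qubit(s).
Number of complete blocks = floor(196 / 26) = 7
Logical qubits = 7 * 2
= 14

14


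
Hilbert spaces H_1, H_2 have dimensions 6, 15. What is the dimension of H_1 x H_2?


dim(H_1 x H_2) = 6 * 15
= 90

90


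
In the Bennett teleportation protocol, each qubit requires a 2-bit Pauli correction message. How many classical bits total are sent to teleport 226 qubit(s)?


Quantum teleportation requires 2 classical bits per qubit teleported.
226 qubit(s) -> 2 * 226 = 452 classical bits

452


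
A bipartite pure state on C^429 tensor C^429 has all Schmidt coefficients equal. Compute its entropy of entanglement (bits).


For a maximally entangled state in d x d:
S = log2(d) = log2(429)
= 8.7448

8.7448


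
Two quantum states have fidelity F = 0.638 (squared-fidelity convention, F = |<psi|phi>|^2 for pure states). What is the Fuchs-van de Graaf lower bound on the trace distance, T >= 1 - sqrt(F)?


Fuchs-van de Graaf (squared-fidelity convention): 1 - sqrt(F) <= T <= sqrt(1 - F).
Lower bound: T >= 1 - sqrt(F)
sqrt(F) = sqrt(0.638) = 0.7987
T >= 1 - 0.7987
T >= 0.2013

0.2013


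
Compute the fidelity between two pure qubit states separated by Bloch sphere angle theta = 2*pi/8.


For states separated by angle theta on Bloch sphere:
F = cos^2(theta/2)
theta = 2*pi/8 = 0.7854
theta/2 = 0.3927
cos(theta/2) = 0.9239
F = 0.8536

0.8536


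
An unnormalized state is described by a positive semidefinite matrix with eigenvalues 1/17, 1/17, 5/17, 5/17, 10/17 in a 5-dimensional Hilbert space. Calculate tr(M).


tr(M) = sum of eigenvalues
= 1/17 + 1/17 + 5/17 + 5/17 + 10/17
= 22/17
= 1.2941

1.2941


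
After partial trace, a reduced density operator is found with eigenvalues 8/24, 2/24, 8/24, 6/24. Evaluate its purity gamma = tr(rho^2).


tr(rho^2) = sum of eigenvalues squared
= (8/24)^2 + (2/24)^2 + (8/24)^2 + (6/24)^2
= (64 + 4 + 64 + 36) / 576
= 168/576
= 0.2917

0.2917


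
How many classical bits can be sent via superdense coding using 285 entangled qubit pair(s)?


Superdense coding allows 2 classical bits per shared entangled pair.
285 pair(s) -> 2 * 285 = 570 classical bits

570


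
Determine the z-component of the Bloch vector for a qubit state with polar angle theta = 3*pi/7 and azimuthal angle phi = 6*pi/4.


theta = 1.3464, phi = 4.7124
r_z = cos(theta) = 0.2225

0.2225


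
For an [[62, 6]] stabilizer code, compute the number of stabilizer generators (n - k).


For an [[n,k]] stabilizer code:
Number of stabilizer generators = n - k
= 62 - 6
= 56

56


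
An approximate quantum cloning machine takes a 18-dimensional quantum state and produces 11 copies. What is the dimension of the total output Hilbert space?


Output space = H^(tensor 11) where dim(H) = 18
dim = 18^11
= 324 (after 2 factors)
= 5832 (after 3 factors)
= 104976 (after 4 factors)
= 1889568 (after 5 factors)
= 34012224 (after 6 factors)
= 612220032 (after 7 factors)
= 11019960576 (after 8 factors)
= 198359290368 (after 9 factors)
= 3570467226624 (after 10 factors)
= 64268410079232 (after 11 factors)
= 64268410079232

64268410079232


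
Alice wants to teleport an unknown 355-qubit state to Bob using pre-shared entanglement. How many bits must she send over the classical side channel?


Quantum teleportation requires 2 classical bits per qubit teleported.
355 qubit(s) -> 2 * 355 = 710 classical bits

710


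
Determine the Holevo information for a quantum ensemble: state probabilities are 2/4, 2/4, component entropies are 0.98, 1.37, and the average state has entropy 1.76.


chi = S(rho) - sum_i p_i * S(rho_i)
Weighted entropy = 2/4 * 0.98 + 2/4 * 1.37
= 1.1750
chi = 1.76 - 1.1750
= 0.5850

0.5850


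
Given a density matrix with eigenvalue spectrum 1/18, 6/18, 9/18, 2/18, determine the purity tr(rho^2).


tr(rho^2) = sum of eigenvalues squared
= (1/18)^2 + (6/18)^2 + (9/18)^2 + (2/18)^2
= (1 + 36 + 81 + 4) / 324
= 122/324
= 0.3765

0.3765


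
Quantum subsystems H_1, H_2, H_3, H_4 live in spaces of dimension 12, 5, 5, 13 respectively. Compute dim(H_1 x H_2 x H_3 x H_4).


dim(H_1 x H_2 x H_3 x H_4) = 12 * 5 * 5 * 13
= 60 * 5 * 13
= 300 * 13
= 3900

3900


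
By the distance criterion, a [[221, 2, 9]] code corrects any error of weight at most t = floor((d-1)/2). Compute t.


Code parameters: [[221, 2, 9]], distance d = 9.
Number of correctable errors = floor((d-1)/2)
= floor((9 - 1)/2)
= floor(8/2)
= 4

4


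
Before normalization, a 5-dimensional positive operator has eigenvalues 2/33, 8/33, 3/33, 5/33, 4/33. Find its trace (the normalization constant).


tr(M) = sum of eigenvalues
= 2/33 + 8/33 + 3/33 + 5/33 + 4/33
= 22/33
= 0.6667

0.6667


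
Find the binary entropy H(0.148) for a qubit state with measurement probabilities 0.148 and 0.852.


S = -p*log2(p) - (1-p)*log2(1-p)
p = 0.1480, 1-p = 0.8520
= -0.1480 * log2(0.1480) - 0.8520 * log2(0.8520)
= -(-0.4079) - (-0.1969)
= 0.6048

0.6048


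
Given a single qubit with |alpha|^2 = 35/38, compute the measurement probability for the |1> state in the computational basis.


|alpha|^2 = 35/38 = 0.9211
|beta|^2 = 1 - 35/38 = 3/38 = 0.0789
P(|1>) = |beta|^2 = 0.0789

0.0789


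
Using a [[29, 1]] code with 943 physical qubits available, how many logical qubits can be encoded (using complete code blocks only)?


Each code block uses 29 physical qubits for 1 logical qubit(s).
Number of complete blocks = floor(943 / 29) = 32
Logical qubits = 32 * 1
= 32

32


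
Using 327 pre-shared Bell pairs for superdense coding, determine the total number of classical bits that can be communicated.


Superdense coding allows 2 classical bits per shared entangled pair.
327 pair(s) -> 2 * 327 = 654 classical bits

654


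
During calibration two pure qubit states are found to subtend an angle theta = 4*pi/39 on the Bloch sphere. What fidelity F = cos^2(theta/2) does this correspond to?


For states separated by angle theta on Bloch sphere:
F = cos^2(theta/2)
theta = 4*pi/39 = 0.3222
theta/2 = 0.1611
cos(theta/2) = 0.9871
F = 0.9743

0.9743


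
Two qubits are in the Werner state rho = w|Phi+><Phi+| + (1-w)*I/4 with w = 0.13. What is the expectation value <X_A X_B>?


|Phi+> = (|00> + |11>)/sqrt(2)
For the pure Bell state, <X_A X_B> = +1 (Bell-state Pauli correlator).
The maximally-mixed part I/4 has tr(I/4 * P tensor P) = 0 for any traceless Pauli P.
So <X_A X_B>_rho = w * (+1) + (1 - w) * 0
= 0.13 * (+1)
= 0.1300

0.1300


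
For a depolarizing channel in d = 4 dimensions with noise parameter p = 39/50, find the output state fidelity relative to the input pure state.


F = (1-p) + p/d
= (1 - 0.7800) + 0.7800/4
= 0.2200 + 0.1950
= 0.4150

0.4150


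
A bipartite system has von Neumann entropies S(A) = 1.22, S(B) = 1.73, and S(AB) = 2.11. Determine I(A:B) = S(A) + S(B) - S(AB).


I(A:B) = S(A) + S(B) - S(AB)
= 1.22 + 1.73 - 2.11
= 0.8400

0.8400


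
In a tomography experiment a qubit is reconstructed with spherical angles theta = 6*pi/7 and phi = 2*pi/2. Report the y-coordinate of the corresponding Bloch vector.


theta = 2.6928, phi = 3.1416
r_y = sin(theta)*sin(phi) = 0.4339 * 0.0000
r_y = 0.0000

0.0000


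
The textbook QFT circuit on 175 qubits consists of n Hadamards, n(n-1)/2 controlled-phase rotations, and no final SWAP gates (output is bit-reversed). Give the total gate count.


Hadamard gates: 175
Controlled rotations: n*(n-1)/2 = 175*174/2 = 15225
SWAP gates: 0 (omitted)
Total = 175 + 15225
= 15400

15400


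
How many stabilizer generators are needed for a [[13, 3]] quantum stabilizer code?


For an [[n,k]] stabilizer code:
Number of stabilizer generators = n - k
= 13 - 3
= 10

10


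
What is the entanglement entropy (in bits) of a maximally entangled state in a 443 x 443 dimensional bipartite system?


For a maximally entangled state in d x d:
S = log2(d) = log2(443)
= 8.7912

8.7912


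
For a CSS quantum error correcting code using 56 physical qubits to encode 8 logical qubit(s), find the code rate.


Code rate R = k/n
= 8/56
= 0.1429

0.1429


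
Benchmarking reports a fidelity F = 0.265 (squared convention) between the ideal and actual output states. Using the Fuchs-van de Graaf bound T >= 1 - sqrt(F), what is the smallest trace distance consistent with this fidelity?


Fuchs-van de Graaf (squared-fidelity convention): 1 - sqrt(F) <= T <= sqrt(1 - F).
Lower bound: T >= 1 - sqrt(F)
sqrt(F) = sqrt(0.265) = 0.5148
T >= 1 - 0.5148
T >= 0.4852

0.4852


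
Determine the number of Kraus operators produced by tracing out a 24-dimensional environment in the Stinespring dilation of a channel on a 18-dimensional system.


Tracing out the environment in an orthonormal basis {|i>_E} gives Kraus operators K_i = <i|_E U |0>_E.
Number of Kraus operators = dim(H_env) = d_env
= 24

24


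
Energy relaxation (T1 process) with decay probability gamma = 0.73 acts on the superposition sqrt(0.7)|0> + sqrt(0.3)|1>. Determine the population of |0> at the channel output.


For amplitude damping with parameter gamma on state sqrt(a)|0> + sqrt(b)|1>:
alpha^2 = 0.7, beta^2 = 0.3
P(|0>) = alpha^2 + gamma * beta^2
= 0.7 + 0.73 * 0.3
= 0.7 + 0.2190
= 0.9190

0.9190


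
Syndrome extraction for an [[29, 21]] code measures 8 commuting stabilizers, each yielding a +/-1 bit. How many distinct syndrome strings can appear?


Each stabilizer generator gives a binary (+1 or -1) measurement outcome.
With 8 independent generators:
Total syndromes = 2^8
= 256

256


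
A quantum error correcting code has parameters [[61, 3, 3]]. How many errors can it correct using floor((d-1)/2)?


Code parameters: [[61, 3, 3]], distance d = 3.
Number of correctable errors = floor((d-1)/2)
= floor((3 - 1)/2)
= floor(2/2)
= 1

1


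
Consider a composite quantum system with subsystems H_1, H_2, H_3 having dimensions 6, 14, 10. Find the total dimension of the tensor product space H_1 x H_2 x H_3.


dim(H_1 x H_2 x H_3) = 6 * 14 * 10
= 84 * 10
= 840

840


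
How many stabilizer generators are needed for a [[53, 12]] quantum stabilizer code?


For an [[n,k]] stabilizer code:
Number of stabilizer generators = n - k
= 53 - 12
= 41

41


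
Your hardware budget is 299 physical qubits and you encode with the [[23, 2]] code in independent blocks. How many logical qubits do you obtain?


Each code block uses 23 physical qubits for 2 logical qubit(s).
Number of complete blocks = floor(299 / 23) = 13
Logical qubits = 13 * 2
= 26

26


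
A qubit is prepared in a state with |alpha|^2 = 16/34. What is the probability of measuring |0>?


|alpha|^2 = 16/34 = 0.4706
|beta|^2 = 1 - 16/34 = 18/34 = 0.5294
P(|0>) = |alpha|^2 = 0.4706

0.4706


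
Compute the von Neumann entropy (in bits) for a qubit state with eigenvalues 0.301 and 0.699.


S = -p*log2(p) - (1-p)*log2(1-p)
p = 0.3010, 1-p = 0.6990
= -0.3010 * log2(0.3010) - 0.6990 * log2(0.6990)
= -(-0.5214) - (-0.3611)
= 0.8825

0.8825


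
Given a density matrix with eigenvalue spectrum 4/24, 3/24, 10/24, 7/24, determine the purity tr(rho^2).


tr(rho^2) = sum of eigenvalues squared
= (4/24)^2 + (3/24)^2 + (10/24)^2 + (7/24)^2
= (16 + 9 + 100 + 49) / 576
= 174/576
= 0.3021

0.3021


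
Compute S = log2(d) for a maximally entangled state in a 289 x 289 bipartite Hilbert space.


For a maximally entangled state in d x d:
S = log2(d) = log2(289)
= 8.1749

8.1749


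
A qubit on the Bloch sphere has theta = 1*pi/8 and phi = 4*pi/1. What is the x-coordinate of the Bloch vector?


theta = 0.3927, phi = 12.5664
r_x = sin(theta)*cos(phi) = 0.3827 * 1.0000
r_x = 0.3827

0.3827


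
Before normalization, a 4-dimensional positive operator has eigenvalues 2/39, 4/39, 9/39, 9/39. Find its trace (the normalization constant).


tr(M) = sum of eigenvalues
= 2/39 + 4/39 + 9/39 + 9/39
= 24/39
= 0.6154

0.6154


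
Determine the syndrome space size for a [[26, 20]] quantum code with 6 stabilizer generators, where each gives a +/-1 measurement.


Each stabilizer generator gives a binary (+1 or -1) measurement outcome.
With 6 independent generators:
Total syndromes = 2^6
= 64

64


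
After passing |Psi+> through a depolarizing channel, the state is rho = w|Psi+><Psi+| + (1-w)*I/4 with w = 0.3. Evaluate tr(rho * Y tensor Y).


|Psi+> = (|01> + |10>)/sqrt(2)
For the pure Bell state, <Y_A Y_B> = +1 (Bell-state Pauli correlator).
The maximally-mixed part I/4 has tr(I/4 * P tensor P) = 0 for any traceless Pauli P.
So <Y_A Y_B>_rho = w * (+1) + (1 - w) * 0
= 0.3 * (+1)
= 0.3000

0.3000


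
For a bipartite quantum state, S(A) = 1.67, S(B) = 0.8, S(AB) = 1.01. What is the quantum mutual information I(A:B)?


I(A:B) = S(A) + S(B) - S(AB)
= 1.67 + 0.8 - 1.01
= 1.4600

1.4600


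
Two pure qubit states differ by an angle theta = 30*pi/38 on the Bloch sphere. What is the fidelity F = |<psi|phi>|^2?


For states separated by angle theta on Bloch sphere:
F = cos^2(theta/2)
theta = 30*pi/38 = 2.4802
theta/2 = 1.2401
cos(theta/2) = 0.3247
F = 0.1054

0.1054


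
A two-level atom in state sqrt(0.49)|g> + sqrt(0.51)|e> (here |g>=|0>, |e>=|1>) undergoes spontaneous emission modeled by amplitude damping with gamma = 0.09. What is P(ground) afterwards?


For amplitude damping with parameter gamma on state sqrt(a)|0> + sqrt(b)|1>:
alpha^2 = 0.49, beta^2 = 0.51
P(|0>) = alpha^2 + gamma * beta^2
= 0.49 + 0.09 * 0.51
= 0.49 + 0.0459
= 0.5359

0.5359


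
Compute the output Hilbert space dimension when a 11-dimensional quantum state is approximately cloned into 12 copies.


Output space = H^(tensor 12) where dim(H) = 11
dim = 11^12
= 121 (after 2 factors)
= 1331 (after 3 factors)
= 14641 (after 4 factors)
= 161051 (after 5 factors)
= 1771561 (after 6 factors)
= 19487171 (after 7 factors)
= 214358881 (after 8 factors)
= 2357947691 (after 9 factors)
= 25937424601 (after 10 factors)
= 285311670611 (after 11 factors)
= 3138428376721 (after 12 factors)
= 3138428376721

3138428376721


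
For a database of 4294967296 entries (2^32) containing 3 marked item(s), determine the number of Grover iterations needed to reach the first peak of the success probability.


After j Grover iterations the success probability is P(j) = sin^2((2j+1)*theta), where sin(theta) = sqrt(k/N).
N = 2^32 = 4294967296, k = 3
sin(theta) = sqrt(k/N) = 2.642899792e-05
theta = arcsin(sqrt(k/N)) = 2.642899792e-05 rad
P(j) reaches its first maximum when (2j+1)*theta is as close as possible to pi/2, i.e. j = round(pi/(4*theta) - 1/2).
pi/(4*theta) - 1/2 = 29716.7888
(For comparison, the common estimate pi/4 * sqrt(N/k) = 29717.2888; the exact maximiser is used here.)
Optimal iterations = 29717

29717


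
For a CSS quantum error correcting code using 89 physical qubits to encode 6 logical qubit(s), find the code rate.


Code rate R = k/n
= 6/89
= 0.0674

0.0674


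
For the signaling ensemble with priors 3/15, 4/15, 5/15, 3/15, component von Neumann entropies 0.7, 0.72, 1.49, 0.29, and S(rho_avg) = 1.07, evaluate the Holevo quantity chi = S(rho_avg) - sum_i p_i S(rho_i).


chi = S(rho) - sum_i p_i * S(rho_i)
Weighted entropy = 3/15 * 0.7 + 4/15 * 0.72 + 5/15 * 1.49 + 3/15 * 0.29
= 0.8867
chi = 1.07 - 0.8867
= 0.1833

0.1833


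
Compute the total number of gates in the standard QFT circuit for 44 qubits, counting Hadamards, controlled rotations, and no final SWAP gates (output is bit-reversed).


Hadamard gates: 44
Controlled rotations: n*(n-1)/2 = 44*43/2 = 946
SWAP gates: 0 (omitted)
Total = 44 + 946
= 990

990


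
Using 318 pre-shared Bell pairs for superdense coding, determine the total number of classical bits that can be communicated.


Superdense coding allows 2 classical bits per shared entangled pair.
318 pair(s) -> 2 * 318 = 636 classical bits

636


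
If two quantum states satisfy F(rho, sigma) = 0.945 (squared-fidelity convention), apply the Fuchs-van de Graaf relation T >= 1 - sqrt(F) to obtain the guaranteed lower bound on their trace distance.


Fuchs-van de Graaf (squared-fidelity convention): 1 - sqrt(F) <= T <= sqrt(1 - F).
Lower bound: T >= 1 - sqrt(F)
sqrt(F) = sqrt(0.945) = 0.9721
T >= 1 - 0.9721
T >= 0.0279

0.0279


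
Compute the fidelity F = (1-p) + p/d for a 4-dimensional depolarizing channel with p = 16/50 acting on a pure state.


F = (1-p) + p/d
= (1 - 0.3200) + 0.3200/4
= 0.6800 + 0.0800
= 0.7600

0.7600


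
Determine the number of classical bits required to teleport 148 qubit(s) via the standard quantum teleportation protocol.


Quantum teleportation requires 2 classical bits per qubit teleported.
148 qubit(s) -> 2 * 148 = 296 classical bits

296


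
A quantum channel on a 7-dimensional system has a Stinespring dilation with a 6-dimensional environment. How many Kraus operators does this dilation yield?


Tracing out the environment in an orthonormal basis {|i>_E} gives Kraus operators K_i = <i|_E U |0>_E.
Number of Kraus operators = dim(H_env) = d_env
= 6

6


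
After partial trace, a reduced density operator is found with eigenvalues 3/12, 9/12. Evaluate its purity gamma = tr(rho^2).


tr(rho^2) = sum of eigenvalues squared
= (3/12)^2 + (9/12)^2
= (9 + 81) / 144
= 90/144
= 0.6250

0.6250


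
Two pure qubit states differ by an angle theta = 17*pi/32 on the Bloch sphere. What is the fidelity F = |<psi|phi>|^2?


For states separated by angle theta on Bloch sphere:
F = cos^2(theta/2)
theta = 17*pi/32 = 1.6690
theta/2 = 0.8345
cos(theta/2) = 0.6716
F = 0.4510

0.4510


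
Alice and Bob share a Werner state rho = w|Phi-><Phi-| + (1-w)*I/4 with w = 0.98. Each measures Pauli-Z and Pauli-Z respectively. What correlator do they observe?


|Phi-> = (|00> - |11>)/sqrt(2)
For the pure Bell state, <Z_A Z_B> = +1 (Bell-state Pauli correlator).
The maximally-mixed part I/4 has tr(I/4 * P tensor P) = 0 for any traceless Pauli P.
So <Z_A Z_B>_rho = w * (+1) + (1 - w) * 0
= 0.98 * (+1)
= 0.9800

0.9800


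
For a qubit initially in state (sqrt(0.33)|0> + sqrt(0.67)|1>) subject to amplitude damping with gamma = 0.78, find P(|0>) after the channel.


For amplitude damping with parameter gamma on state sqrt(a)|0> + sqrt(b)|1>:
alpha^2 = 0.33, beta^2 = 0.67
P(|0>) = alpha^2 + gamma * beta^2
= 0.33 + 0.78 * 0.67
= 0.33 + 0.5226
= 0.8526

0.8526


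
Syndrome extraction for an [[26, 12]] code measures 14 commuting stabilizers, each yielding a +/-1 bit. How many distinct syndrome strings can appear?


Each stabilizer generator gives a binary (+1 or -1) measurement outcome.
With 14 independent generators:
Total syndromes = 2^14
= 16384

16384
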